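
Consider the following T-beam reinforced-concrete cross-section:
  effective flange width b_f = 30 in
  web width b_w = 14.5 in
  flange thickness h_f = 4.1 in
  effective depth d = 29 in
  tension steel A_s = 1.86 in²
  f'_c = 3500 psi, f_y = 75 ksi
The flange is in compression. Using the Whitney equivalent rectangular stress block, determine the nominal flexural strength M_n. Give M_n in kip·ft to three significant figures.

Tension: T = A_s f_y = 1.86 × 75 = 139.5 kips.
Try a within the flange: a = T/(0.85 f'_c b_f) = 139.5/(0.85 × 3.5 × 30) = 1.563 in.
Since a = 1.563 ≤ h_f = 4.1 in, the stress block lies entirely in the flange; analyse as a rectangular beam of width b_f.
M_n = T(d − a/2) = 139.5 × (29 − 0.7815) = 3936.5 kip·in.
M_n = 3936.5/12 = 328.04 kip·ft.

M_n ≈ 328 kip·ft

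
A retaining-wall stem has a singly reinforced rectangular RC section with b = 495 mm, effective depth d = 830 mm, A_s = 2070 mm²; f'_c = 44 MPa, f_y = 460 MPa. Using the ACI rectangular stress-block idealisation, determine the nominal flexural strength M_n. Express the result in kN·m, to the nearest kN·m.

M_n ≈ 766 kN·m

T = A_s f_y = 2070 × 460 = 952200 N = 952.2 kN.
From C = T: a = T/(0.85 f'_c b) = 952200/(0.85 × 44 × 495) = 51.43 mm.
M_n = T(d − a/2) = 952.2 kN × (830 − 25.715) mm = 765.84 kN·m.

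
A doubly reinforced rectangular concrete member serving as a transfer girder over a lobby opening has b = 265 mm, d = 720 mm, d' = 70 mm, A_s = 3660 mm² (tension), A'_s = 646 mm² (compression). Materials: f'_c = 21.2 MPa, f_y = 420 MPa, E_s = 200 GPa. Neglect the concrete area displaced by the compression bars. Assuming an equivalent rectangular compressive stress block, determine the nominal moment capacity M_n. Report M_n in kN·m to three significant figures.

M_n ≈ 920 kN·m

Assume both tension and compression steel yield.
Net tension couple steel: A_s − A'_s = 3014 mm².
a = (A_s − A'_s) f_y / (0.85 f'_c b) = 1265880/(0.85 × 21.2 × 265) = 265.09 mm.
c = a/β₁ = 265.09/0.85 = 311.87 mm; ε'_s = 0.003(c − d')/c = 0.0023 ≥ f_y/E_s = 0.0021, so compression steel does yield.
M_n = (A_s − A'_s) f_y (d − a/2) + A'_s f_y (d − d') = [1265880 × (720 − 132.545) + 271320 × (720 − 70)] × 10⁻⁶ = 743.65 + 176.36 = 920.01 kN·m.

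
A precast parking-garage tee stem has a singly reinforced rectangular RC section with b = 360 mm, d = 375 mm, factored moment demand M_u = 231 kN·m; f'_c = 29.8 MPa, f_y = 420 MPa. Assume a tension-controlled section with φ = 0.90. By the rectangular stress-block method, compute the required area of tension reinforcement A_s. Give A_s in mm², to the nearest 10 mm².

M_n = M_u/φ = 231/0.90 = 256.667 kN·m.
With M_n = 0.85 f'_c a b (d − a/2), solve the quadratic for a:
a = d − √(d² − 2M_n/(0.85 f'_c b)) = 375 − √(375² − 2 × 256.667×10⁶/(0.85 × 29.8 × 360)) = 84.60 mm.
A_s = 0.85 f'_c a b / f_y = 0.85 × 29.8 × 84.60 × 360 / 420 = 1836.8 mm².

A_s ≈ 1840 mm²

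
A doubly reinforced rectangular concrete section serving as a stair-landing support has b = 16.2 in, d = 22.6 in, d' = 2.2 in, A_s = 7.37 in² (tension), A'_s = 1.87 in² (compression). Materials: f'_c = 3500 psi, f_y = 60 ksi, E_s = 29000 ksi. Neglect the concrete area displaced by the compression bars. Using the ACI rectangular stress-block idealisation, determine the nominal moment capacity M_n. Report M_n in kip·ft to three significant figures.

M_n ≈ 718 kip·ft

Assume both steels yield.
a = (A_s − A'_s) f_y/(0.85 f'_c b) = (7.37 − 1.87) × 60/(0.85 × 3.5 × 16.2) = 6.847 in.
c = a/β₁ = 6.847/0.85 = 8.055 in; ε'_s = 0.003(c − d')/c = 0.0022 ≥ ε_y = 0.0021, so the compression steel yields.
M_n = (A_s − A'_s) f_y (d − a/2) + A'_s f_y (d − d') = 330 × (22.6 − 3.4235) + 112.2 × (22.6 − 2.2) = 6328.2 + 2288.9 = 8617.1 kip·in = 8617.1/12 = 718.09 kip·ft.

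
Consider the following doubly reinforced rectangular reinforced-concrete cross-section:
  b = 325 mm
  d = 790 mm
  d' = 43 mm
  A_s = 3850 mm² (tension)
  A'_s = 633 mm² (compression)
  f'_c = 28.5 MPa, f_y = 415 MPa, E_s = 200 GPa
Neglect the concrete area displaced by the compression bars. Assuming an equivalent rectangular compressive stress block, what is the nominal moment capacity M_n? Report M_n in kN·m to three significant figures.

M_n ≈ 1140 kN·m

Assume both tension and compression steel yield.
Net tension couple steel: A_s − A'_s = 3217 mm².
a = (A_s − A'_s) f_y / (0.85 f'_c b) = 1335055/(0.85 × 28.5 × 325) = 169.57 mm.
c = a/β₁ = 169.57/0.846 = 200.44 mm; ε'_s = 0.003(c − d')/c = 0.0024 ≥ f_y/E_s = 0.0021, so compression steel does yield.
M_n = (A_s − A'_s) f_y (d − a/2) + A'_s f_y (d − d') = [1335055 × (790 − 84.785) + 262695 × (790 − 43)] × 10⁻⁶ = 941.50 + 196.23 = 1137.73 kN·m.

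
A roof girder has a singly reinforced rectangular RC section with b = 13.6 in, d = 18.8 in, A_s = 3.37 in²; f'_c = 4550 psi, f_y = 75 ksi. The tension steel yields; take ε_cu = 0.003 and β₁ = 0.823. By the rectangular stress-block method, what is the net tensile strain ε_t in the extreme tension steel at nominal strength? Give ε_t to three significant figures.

ε_t ≈ 0.00666

a = A_s f_y/(0.85 f'_c b) = 4.805 in.
β₁ = 0.823, so c = a/β₁ = 4.805/0.823 = 5.838 in.
From the linear strain diagram with ε_cu = 0.003: ε_t = 0.003 (d − c)/c = 0.003 × (18.8 − 5.838)/5.838 = 0.00666.
Since ε_t ≥ 0.005, the section is tension-controlled.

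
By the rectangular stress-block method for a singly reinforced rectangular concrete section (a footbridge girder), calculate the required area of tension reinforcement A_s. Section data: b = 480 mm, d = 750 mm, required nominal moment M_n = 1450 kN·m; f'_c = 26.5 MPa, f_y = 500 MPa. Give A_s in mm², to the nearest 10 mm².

With M_n = 0.85 f'_c a b (d − a/2), solve the quadratic for a:
a = d − √(d² − 2M_n/(0.85 f'_c b)) = 750 − √(750² − 2 × 1450×10⁶/(0.85 × 26.5 × 480)) = 207.52 mm.
A_s = 0.85 f'_c a b / f_y = 0.85 × 26.5 × 207.52 × 480 / 500 = 4487.4 mm².

A_s ≈ 4490 mm²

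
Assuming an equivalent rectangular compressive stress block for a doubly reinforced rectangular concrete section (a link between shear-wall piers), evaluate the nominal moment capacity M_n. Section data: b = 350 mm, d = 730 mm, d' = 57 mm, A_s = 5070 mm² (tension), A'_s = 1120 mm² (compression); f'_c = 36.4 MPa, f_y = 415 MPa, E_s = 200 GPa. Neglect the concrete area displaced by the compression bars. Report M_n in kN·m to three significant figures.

Assume both tension and compression steel yield.
Net tension couple steel: A_s − A'_s = 3950 mm².
a = (A_s − A'_s) f_y / (0.85 f'_c b) = 1639250/(0.85 × 36.4 × 350) = 151.38 mm.
c = a/β₁ = 151.38/0.79 = 191.62 mm; ε'_s = 0.003(c − d')/c = 0.0021 ≥ f_y/E_s = 0.0021, so compression steel does yield.
M_n = (A_s − A'_s) f_y (d − a/2) + A'_s f_y (d − d') = [1639250 × (730 − 75.69) + 464800 × (730 − 57)] × 10⁻⁶ = 1072.58 + 312.81 = 1385.39 kN·m.

M_n ≈ 1390 kN·m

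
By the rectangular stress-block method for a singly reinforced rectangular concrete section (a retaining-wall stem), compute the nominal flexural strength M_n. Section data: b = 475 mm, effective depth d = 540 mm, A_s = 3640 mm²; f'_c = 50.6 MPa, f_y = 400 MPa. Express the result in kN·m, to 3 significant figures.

T = A_s f_y = 3640 × 400 = 1456000 N = 1456 kN.
From C = T: a = T/(0.85 f'_c b) = 1456000/(0.85 × 50.6 × 475) = 71.27 mm.
M_n = T(d − a/2) = 1456 kN × (540 − 35.635) mm = 734.36 kN·m.

M_n ≈ 734 kN·m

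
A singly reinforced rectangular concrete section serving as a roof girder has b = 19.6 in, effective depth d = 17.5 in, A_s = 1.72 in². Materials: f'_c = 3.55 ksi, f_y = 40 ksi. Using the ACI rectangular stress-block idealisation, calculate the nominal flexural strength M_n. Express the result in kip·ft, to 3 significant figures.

T = A_s f_y = 1.72 × 40 = 68.8 kips.
a = T/(0.85 f'_c b) = 68.8/(0.85 × 3.55 × 19.6) = 1.163 in.
M_n = T(d − a/2) = 68.8 × (17.5 − 0.5815) = 1164.0 kip·in = 1164.0/12 = 97.00 kip·ft.

M_n ≈ 97.0 kip·ft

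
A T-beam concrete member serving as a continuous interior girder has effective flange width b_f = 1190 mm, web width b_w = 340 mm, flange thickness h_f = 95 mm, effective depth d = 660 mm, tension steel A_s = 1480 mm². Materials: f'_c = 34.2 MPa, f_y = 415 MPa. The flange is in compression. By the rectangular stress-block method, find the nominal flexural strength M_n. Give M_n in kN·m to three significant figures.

M_n ≈ 400 kN·m

Tension: T = A_s f_y = 1480 × 415 = 614200 N.
Try a within the flange: a = T/(0.85 f'_c b_f) = 614200/(0.85 × 34.2 × 1190) = 17.75 mm.
Since a = 17.75 ≤ h_f = 95 mm, the stress block lies entirely in the flange; analyse as a rectangular beam of width b_f.
M_n = T(d − a/2) = 614200 × (660 − 8.875) = 399.92 × 10⁶ N·mm.
M_n = 399.92 kN·m.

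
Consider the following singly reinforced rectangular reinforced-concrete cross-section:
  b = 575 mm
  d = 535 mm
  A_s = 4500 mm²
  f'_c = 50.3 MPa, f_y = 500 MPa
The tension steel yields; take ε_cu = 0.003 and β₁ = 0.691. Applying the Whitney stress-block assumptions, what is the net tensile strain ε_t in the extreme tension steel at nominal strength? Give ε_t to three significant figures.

ε_t ≈ 0.00912

a = A_s f_y/(0.85 f'_c b) = 91.52 mm.
β₁ = 0.691, so c = a/β₁ = 91.52/0.691 = 132.45 mm.
From the linear strain diagram with ε_cu = 0.003: ε_t = 0.003 (d − c)/c = 0.003 × (535 − 132.45)/132.45 = 0.00912.
Since ε_t ≥ 0.005, the section is tension-controlled.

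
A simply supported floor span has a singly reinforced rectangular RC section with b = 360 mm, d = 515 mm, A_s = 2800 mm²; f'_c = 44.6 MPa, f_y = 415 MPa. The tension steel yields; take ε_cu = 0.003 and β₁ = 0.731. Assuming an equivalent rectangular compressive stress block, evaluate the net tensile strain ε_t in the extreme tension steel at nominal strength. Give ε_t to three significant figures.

ε_t ≈ 0.0103

a = A_s f_y/(0.85 f'_c b) = 85.14 mm.
β₁ = 0.731, so c = a/β₁ = 85.14/0.731 = 116.47 mm.
From the linear strain diagram with ε_cu = 0.003: ε_t = 0.003 (d − c)/c = 0.003 × (515 − 116.47)/116.47 = 0.0103.
Since ε_t ≥ 0.005, the section is tension-controlled.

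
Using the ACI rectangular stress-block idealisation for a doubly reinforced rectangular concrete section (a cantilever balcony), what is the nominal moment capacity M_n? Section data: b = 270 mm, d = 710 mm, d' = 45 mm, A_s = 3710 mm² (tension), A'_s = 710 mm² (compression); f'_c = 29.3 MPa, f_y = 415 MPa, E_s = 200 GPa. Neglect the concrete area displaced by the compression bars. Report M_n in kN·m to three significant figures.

Assume both tension and compression steel yield.
Net tension couple steel: A_s − A'_s = 3000 mm².
a = (A_s − A'_s) f_y / (0.85 f'_c b) = 1245000/(0.85 × 29.3 × 270) = 185.15 mm.
c = a/β₁ = 185.15/0.841 = 220.15 mm; ε'_s = 0.003(c − d')/c = 0.0024 ≥ f_y/E_s = 0.0021, so compression steel does yield.
M_n = (A_s − A'_s) f_y (d − a/2) + A'_s f_y (d − d') = [1245000 × (710 − 92.575) + 294650 × (710 − 45)] × 10⁻⁶ = 768.69 + 195.94 = 964.63 kN·m.

M_n ≈ 965 kN·m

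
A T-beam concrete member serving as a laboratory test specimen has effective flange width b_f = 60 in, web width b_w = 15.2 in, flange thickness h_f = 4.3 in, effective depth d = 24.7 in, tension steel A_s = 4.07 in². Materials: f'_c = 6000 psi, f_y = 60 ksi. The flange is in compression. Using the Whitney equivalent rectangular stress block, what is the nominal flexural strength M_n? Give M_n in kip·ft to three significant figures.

Tension: T = A_s f_y = 4.07 × 60 = 244.2 kips.
Try a within the flange: a = T/(0.85 f'_c b_f) = 244.2/(0.85 × 6 × 60) = 0.798 in.
Since a = 0.798 ≤ h_f = 4.3 in, the stress block lies entirely in the flange; analyse as a rectangular beam of width b_f.
M_n = T(d − a/2) = 244.2 × (24.7 − 0.399) = 5934.3 kip·in.
M_n = 5934.3/12 = 494.53 kip·ft.

M_n ≈ 495 kip·ft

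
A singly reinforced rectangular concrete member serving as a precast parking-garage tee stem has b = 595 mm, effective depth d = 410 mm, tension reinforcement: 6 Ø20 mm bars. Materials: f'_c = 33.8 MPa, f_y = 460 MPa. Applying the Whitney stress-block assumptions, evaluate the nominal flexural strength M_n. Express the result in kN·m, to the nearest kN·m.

A_s = 6 × 314 = 1884 mm².
T = A_s f_y = 1884 × 460 = 866640 N = 866.64 kN.
From C = T: a = T/(0.85 f'_c b) = 866640/(0.85 × 33.8 × 595) = 50.70 mm.
M_n = T(d − a/2) = 866.64 kN × (410 − 25.35) mm = 333.35 kN·m.

M_n ≈ 333 kN·m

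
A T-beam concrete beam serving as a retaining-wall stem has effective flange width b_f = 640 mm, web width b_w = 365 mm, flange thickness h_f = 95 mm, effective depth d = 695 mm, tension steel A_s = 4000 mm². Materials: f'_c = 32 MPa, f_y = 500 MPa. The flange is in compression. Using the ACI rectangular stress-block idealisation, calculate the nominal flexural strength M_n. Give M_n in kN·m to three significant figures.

Tension: T = A_s f_y = 4000 × 500 = 2000000 N.
Try a within the flange: a = T/(0.85 f'_c b_f) = 2000000/(0.85 × 32 × 640) = 114.89 mm.
a = 114.89 > h_f = 95 mm: the block extends into the web. Split into flange-overhang and web parts.
C_f = 0.85 f'_c (b_f − b_w) h_f = 0.85 × 32 × (640 − 365) × 95 = 710600 N.
Remaining web compression depth: a_w = (T − C_f)/(0.85 f'_c b_w) = (2000000 − 710600)/(0.85 × 32 × 365) = 129.88 mm.
M_n = C_f(d − h_f/2) + (T − C_f)(d − a_w/2) = 710600 × (695 − 47.5) + 1289400 × (695 − 64.94) = 460.11 + 812.40 = 1272.51 × 10⁶ N·mm.
M_n = 1272.51 kN·m.

M_n ≈ 1270 kN·m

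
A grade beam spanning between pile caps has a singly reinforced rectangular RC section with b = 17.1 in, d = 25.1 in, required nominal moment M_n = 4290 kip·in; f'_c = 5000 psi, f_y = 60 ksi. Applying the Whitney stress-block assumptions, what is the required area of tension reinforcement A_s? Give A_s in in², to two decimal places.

From M_n = 0.85 f'_c a b (d − a/2):
a = d − √(d² − 2M_n/(0.85 f'_c b)) = 25.1 − √(25.1² − 2 × 4290/(0.85 × 5 × 17.1)) = 2.474 in.
A_s = 0.85 f'_c a b / f_y = 0.85 × 5 × 2.474 × 17.1 / 60 = 2.997 in².

A_s ≈ 3.00 in²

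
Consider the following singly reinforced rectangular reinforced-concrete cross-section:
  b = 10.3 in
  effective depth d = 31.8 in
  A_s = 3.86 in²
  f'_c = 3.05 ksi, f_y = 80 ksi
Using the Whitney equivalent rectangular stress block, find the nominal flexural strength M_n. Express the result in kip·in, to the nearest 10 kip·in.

T = A_s f_y = 3.86 × 80 = 308.8 kips.
a = T/(0.85 f'_c b) = 308.8/(0.85 × 3.05 × 10.3) = 11.564 in.
M_n = T(d − a/2) = 308.8 × (31.8 − 5.782) = 8034.4 kip·in.

M_n ≈ 8030 kip·in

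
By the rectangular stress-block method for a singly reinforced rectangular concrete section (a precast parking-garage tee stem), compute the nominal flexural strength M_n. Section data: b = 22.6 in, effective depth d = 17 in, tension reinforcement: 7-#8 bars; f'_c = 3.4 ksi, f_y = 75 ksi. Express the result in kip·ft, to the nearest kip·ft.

M_n ≈ 478 kip·ft

A_s = 7 × 0.79 = 5.53 in².
T = A_s f_y = 5.53 × 75 = 414.75 kips.
a = T/(0.85 f'_c b) = 414.75/(0.85 × 3.4 × 22.6) = 6.350 in.
M_n = T(d − a/2) = 414.75 × (17 − 3.175) = 5733.9 kip·in = 5733.9/12 = 477.83 kip·ft.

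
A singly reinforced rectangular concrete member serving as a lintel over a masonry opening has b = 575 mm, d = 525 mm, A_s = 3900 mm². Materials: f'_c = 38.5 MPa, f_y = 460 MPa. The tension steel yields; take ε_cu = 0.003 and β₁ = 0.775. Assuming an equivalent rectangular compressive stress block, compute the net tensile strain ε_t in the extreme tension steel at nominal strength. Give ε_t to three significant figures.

ε_t ≈ 0.00980

a = A_s f_y/(0.85 f'_c b) = 95.34 mm.
β₁ = 0.775, so c = a/β₁ = 95.34/0.775 = 123.02 mm.
From the linear strain diagram with ε_cu = 0.003: ε_t = 0.003 (d − c)/c = 0.003 × (525 − 123.02)/123.02 = 0.00980.
Since ε_t ≥ 0.005, the section is tension-controlled.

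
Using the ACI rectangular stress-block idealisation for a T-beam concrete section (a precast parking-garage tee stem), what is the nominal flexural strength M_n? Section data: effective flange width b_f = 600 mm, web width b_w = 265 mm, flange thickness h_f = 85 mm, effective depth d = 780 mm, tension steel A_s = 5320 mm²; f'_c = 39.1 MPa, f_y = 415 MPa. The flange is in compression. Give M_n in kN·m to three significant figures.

M_n ≈ 1590 kN·m

Tension: T = A_s f_y = 5320 × 415 = 2207800 N.
Try a within the flange: a = T/(0.85 f'_c b_f) = 2207800/(0.85 × 39.1 × 600) = 110.72 mm.
a = 110.72 > h_f = 85 mm: the block extends into the web. Split into flange-overhang and web parts.
C_f = 0.85 f'_c (b_f − b_w) h_f = 0.85 × 39.1 × (600 − 265) × 85 = 946367 N.
Remaining web compression depth: a_w = (T − C_f)/(0.85 f'_c b_w) = (2207800 − 946367)/(0.85 × 39.1 × 265) = 143.23 mm.
M_n = C_f(d − h_f/2) + (T − C_f)(d − a_w/2) = 946367 × (780 − 42.5) + 1261433 × (780 − 71.615) = 697.95 + 893.58 = 1591.53 × 10⁶ N·mm.
M_n = 1591.53 kN·m.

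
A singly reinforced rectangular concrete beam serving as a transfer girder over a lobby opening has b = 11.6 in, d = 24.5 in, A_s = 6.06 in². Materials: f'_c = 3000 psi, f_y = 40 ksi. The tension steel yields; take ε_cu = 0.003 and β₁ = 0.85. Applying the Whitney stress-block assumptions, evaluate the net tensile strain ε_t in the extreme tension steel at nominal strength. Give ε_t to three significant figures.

a = A_s f_y/(0.85 f'_c b) = 8.195 in.
β₁ = 0.85, so c = a/β₁ = 8.195/0.85 = 9.641 in.
From the linear strain diagram with ε_cu = 0.003: ε_t = 0.003 (d − c)/c = 0.003 × (24.5 − 9.641)/9.641 = 0.00462.
ε_t is between 0.004 and 0.005 — transition zone.

ε_t ≈ 0.00462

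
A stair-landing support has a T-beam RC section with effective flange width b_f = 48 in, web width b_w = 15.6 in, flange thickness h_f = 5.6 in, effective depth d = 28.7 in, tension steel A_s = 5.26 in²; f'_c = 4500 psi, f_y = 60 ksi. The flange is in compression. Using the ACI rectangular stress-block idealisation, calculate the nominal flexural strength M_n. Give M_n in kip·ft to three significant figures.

Tension: T = A_s f_y = 5.26 × 60 = 315.6 kips.
Try a within the flange: a = T/(0.85 f'_c b_f) = 315.6/(0.85 × 4.5 × 48) = 1.719 in.
Since a = 1.719 ≤ h_f = 5.6 in, the stress block lies entirely in the flange; analyse as a rectangular beam of width b_f.
M_n = T(d − a/2) = 315.6 × (28.7 − 0.8595) = 8786.5 kip·in.
M_n = 8786.5/12 = 732.21 kip·ft.

M_n ≈ 732 kip·ft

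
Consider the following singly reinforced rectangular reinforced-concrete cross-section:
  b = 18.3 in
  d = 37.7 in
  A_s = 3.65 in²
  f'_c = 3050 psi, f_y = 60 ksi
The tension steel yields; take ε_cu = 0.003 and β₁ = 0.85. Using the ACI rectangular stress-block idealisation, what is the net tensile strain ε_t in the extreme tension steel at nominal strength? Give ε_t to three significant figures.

a = A_s f_y/(0.85 f'_c b) = 4.616 in.
β₁ = 0.85, so c = a/β₁ = 4.616/0.85 = 5.431 in.
From the linear strain diagram with ε_cu = 0.003: ε_t = 0.003 (d − c)/c = 0.003 × (37.7 − 5.431)/5.431 = 0.0178.
Since ε_t ≥ 0.005, the section is tension-controlled.

ε_t ≈ 0.0178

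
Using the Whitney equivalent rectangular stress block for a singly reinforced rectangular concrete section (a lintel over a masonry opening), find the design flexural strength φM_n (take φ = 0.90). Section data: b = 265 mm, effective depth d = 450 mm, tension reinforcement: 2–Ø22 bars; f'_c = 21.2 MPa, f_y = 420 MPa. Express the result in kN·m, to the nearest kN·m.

A_s = 2 × 380 = 760 mm².
T = A_s f_y = 760 × 420 = 319200 N = 319.2 kN.
From C = T: a = T/(0.85 f'_c b) = 319200/(0.85 × 21.2 × 265) = 66.84 mm.
M_n = T(d − a/2) = 319.2 kN × (450 − 33.42) mm = 132.97 kN·m.
φM_n = 0.90 × 132.97 = 119.67 kN·m.

φM_n ≈ 120 kN·m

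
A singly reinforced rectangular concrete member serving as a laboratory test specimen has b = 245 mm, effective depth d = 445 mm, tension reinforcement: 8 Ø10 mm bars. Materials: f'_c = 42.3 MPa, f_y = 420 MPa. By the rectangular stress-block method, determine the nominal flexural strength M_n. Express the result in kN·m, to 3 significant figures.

M_n ≈ 113 kN·m

A_s = 8 × 78.5 = 628 mm².
T = A_s f_y = 628 × 420 = 263760 N = 263.76 kN.
From C = T: a = T/(0.85 f'_c b) = 263760/(0.85 × 42.3 × 245) = 29.94 mm.
M_n = T(d − a/2) = 263.76 kN × (445 − 14.97) mm = 113.42 kN·m.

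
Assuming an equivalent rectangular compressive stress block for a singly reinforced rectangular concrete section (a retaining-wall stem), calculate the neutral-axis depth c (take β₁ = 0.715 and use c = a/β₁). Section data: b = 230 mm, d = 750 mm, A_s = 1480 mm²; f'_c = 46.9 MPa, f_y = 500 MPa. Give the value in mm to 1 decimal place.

c ≈ 112.9 mm

T = A_s f_y = 1480 × 500 = 740000 N = 740 kN.
Setting C = 0.85 f'_c a b equal to T: a = 740000/(0.85 × 46.9 × 230) = 80.707 mm.
With β₁ = 0.715, c = a/β₁ = 80.707/0.715 = 112.9 mm.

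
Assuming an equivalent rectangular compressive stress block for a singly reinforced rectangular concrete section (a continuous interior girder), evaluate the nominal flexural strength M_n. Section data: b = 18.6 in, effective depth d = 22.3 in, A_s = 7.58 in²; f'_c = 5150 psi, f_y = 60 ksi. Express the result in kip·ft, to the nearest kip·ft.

T = A_s f_y = 7.58 × 60 = 454.8 kips.
a = T/(0.85 f'_c b) = 454.8/(0.85 × 5.15 × 18.6) = 5.586 in.
M_n = T(d − a/2) = 454.8 × (22.3 − 2.793) = 8871.8 kip·in = 8871.8/12 = 739.32 kip·ft.

M_n ≈ 739 kip·ft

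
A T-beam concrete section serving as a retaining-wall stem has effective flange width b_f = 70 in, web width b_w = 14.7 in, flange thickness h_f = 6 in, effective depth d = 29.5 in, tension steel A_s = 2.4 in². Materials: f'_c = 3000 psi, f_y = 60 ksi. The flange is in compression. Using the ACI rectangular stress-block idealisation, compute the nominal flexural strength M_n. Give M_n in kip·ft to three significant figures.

M_n ≈ 349 kip·ft

Tension: T = A_s f_y = 2.4 × 60 = 144 kips.
Try a within the flange: a = T/(0.85 f'_c b_f) = 144/(0.85 × 3 × 70) = 0.807 in.
Since a = 0.807 ≤ h_f = 6 in, the stress block lies entirely in the flange; analyse as a rectangular beam of width b_f.
M_n = T(d − a/2) = 144 × (29.5 − 0.4035) = 4189.9 kip·in.
M_n = 4189.9/12 = 349.16 kip·ft.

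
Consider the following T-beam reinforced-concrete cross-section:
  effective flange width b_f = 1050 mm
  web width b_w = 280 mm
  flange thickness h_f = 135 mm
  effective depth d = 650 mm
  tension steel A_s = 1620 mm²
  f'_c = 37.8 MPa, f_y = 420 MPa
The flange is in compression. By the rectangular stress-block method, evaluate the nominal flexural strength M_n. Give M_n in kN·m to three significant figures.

M_n ≈ 435 kN·m

Tension: T = A_s f_y = 1620 × 420 = 680400 N.
Try a within the flange: a = T/(0.85 f'_c b_f) = 680400/(0.85 × 37.8 × 1050) = 20.17 mm.
Since a = 20.17 ≤ h_f = 135 mm, the stress block lies entirely in the flange; analyse as a rectangular beam of width b_f.
M_n = T(d − a/2) = 680400 × (650 − 10.085) = 435.40 × 10⁶ N·mm.
M_n = 435.40 kN·m.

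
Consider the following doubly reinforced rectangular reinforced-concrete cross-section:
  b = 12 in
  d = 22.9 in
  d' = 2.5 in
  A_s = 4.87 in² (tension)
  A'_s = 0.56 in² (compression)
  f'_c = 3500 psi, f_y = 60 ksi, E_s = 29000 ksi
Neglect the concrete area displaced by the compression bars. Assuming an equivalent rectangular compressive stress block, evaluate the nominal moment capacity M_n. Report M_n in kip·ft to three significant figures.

M_n ≈ 473 kip·ft

Assume both steels yield.
a = (A_s − A'_s) f_y/(0.85 f'_c b) = (4.87 − 0.56) × 60/(0.85 × 3.5 × 12) = 7.244 in.
c = a/β₁ = 7.244/0.85 = 8.522 in; ε'_s = 0.003(c − d')/c = 0.0021 ≥ ε_y = 0.0021, so the compression steel yields.
M_n = (A_s − A'_s) f_y (d − a/2) + A'_s f_y (d − d') = 258.6 × (22.9 − 3.622) + 33.6 × (22.9 − 2.5) = 4985.3 + 685.4 = 5670.7 kip·in = 5670.7/12 = 472.56 kip·ft.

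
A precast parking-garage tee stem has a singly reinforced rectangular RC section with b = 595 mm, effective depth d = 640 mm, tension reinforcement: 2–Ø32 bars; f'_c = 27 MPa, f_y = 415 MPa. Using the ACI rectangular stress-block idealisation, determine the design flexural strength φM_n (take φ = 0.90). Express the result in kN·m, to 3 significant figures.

A_s = 2 × 804 = 1608 mm².
T = A_s f_y = 1608 × 415 = 667320 N = 667.32 kN.
From C = T: a = T/(0.85 f'_c b) = 667320/(0.85 × 27 × 595) = 48.87 mm.
M_n = T(d − a/2) = 667.32 kN × (640 − 24.435) mm = 410.78 kN·m.
φM_n = 0.90 × 410.78 = 369.70 kN·m.

φM_n ≈ 370 kN·m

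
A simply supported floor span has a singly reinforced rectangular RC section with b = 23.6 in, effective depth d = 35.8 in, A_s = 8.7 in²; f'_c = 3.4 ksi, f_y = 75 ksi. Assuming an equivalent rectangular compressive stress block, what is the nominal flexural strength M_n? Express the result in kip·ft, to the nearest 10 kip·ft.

M_n ≈ 1690 kip·ft

T = A_s f_y = 8.7 × 75 = 652.5 kips.
a = T/(0.85 f'_c b) = 652.5/(0.85 × 3.4 × 23.6) = 9.567 in.
M_n = T(d − a/2) = 652.5 × (35.8 − 4.7835) = 20238.3 kip·in = 20238.3/12 = 1686.53 kip·ft.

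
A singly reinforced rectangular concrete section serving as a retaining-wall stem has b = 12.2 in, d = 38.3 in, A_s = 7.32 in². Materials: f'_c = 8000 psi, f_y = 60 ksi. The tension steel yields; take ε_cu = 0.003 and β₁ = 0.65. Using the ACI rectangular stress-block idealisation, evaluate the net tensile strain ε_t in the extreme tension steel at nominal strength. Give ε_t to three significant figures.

a = A_s f_y/(0.85 f'_c b) = 5.294 in.
β₁ = 0.65, so c = a/β₁ = 5.294/0.65 = 8.145 in.
From the linear strain diagram with ε_cu = 0.003: ε_t = 0.003 (d − c)/c = 0.003 × (38.3 − 8.145)/8.145 = 0.0111.
Since ε_t ≥ 0.005, the section is tension-controlled.

ε_t ≈ 0.0111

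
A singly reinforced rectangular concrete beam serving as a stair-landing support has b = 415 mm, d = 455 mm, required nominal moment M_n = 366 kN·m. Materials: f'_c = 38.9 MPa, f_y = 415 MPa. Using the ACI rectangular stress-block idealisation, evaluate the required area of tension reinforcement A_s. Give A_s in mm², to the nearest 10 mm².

With M_n = 0.85 f'_c a b (d − a/2), solve the quadratic for a:
a = d − √(d² − 2M_n/(0.85 f'_c b)) = 455 − √(455² − 2 × 366×10⁶/(0.85 × 38.9 × 415)) = 62.98 mm.
A_s = 0.85 f'_c a b / f_y = 0.85 × 38.9 × 62.98 × 415 / 415 = 2082.4 mm².

A_s ≈ 2080 mm²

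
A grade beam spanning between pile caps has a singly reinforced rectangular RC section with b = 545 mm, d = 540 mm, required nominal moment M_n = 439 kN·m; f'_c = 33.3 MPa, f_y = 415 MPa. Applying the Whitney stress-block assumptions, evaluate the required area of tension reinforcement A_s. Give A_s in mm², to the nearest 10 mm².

A_s ≈ 2070 mm²

With M_n = 0.85 f'_c a b (d − a/2), solve the quadratic for a:
a = d − √(d² − 2M_n/(0.85 f'_c b)) = 540 − √(540² − 2 × 439×10⁶/(0.85 × 33.3 × 545)) = 55.56 mm.
A_s = 0.85 f'_c a b / f_y = 0.85 × 33.3 × 55.56 × 545 / 415 = 2065.3 mm².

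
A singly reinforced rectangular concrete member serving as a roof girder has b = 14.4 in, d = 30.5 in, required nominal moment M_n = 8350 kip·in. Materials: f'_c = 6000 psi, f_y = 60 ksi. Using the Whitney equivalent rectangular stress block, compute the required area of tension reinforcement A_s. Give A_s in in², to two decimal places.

From M_n = 0.85 f'_c a b (d − a/2):
a = d − √(d² − 2M_n/(0.85 f'_c b)) = 30.5 − √(30.5² − 2 × 8350/(0.85 × 6 × 14.4)) = 3.989 in.
A_s = 0.85 f'_c a b / f_y = 0.85 × 6 × 3.989 × 14.4 / 60 = 4.883 in².

A_s ≈ 4.88 in²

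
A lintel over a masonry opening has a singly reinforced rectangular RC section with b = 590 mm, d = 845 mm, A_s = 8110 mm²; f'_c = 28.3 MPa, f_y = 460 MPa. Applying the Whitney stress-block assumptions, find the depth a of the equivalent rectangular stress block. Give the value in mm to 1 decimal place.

T = A_s f_y = 8110 × 460 = 3730600 N = 3730.6 kN.
Setting C = 0.85 f'_c a b equal to T: a = 3730600/(0.85 × 28.3 × 590) = 262.9 mm.

a ≈ 262.9 mm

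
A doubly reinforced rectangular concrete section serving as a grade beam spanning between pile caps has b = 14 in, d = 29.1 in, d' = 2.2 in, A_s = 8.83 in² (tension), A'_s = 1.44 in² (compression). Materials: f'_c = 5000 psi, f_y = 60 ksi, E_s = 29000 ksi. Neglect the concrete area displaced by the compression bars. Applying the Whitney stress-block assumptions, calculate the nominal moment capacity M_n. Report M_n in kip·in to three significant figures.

Assume both steels yield.
a = (A_s − A'_s) f_y/(0.85 f'_c b) = (8.83 − 1.44) × 60/(0.85 × 5 × 14) = 7.452 in.
c = a/β₁ = 7.452/0.8 = 9.315 in; ε'_s = 0.003(c − d')/c = 0.0023 ≥ ε_y = 0.0021, so the compression steel yields.
M_n = (A_s − A'_s) f_y (d − a/2) + A'_s f_y (d − d') = 443.4 × (29.1 − 3.726) + 86.4 × (29.1 − 2.2) = 11250.8 + 2324.2 = 13575.0 kip·in.

M_n ≈ 13600 kip·in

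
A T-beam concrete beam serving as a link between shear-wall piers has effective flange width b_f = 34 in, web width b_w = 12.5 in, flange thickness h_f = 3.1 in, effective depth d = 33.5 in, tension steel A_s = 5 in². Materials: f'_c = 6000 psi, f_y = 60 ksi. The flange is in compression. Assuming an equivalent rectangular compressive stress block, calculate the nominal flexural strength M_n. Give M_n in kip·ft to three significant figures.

M_n ≈ 816 kip·ft

Tension: T = A_s f_y = 5 × 60 = 300 kips.
Try a within the flange: a = T/(0.85 f'_c b_f) = 300/(0.85 × 6 × 34) = 1.730 in.
Since a = 1.730 ≤ h_f = 3.1 in, the stress block lies entirely in the flange; analyse as a rectangular beam of width b_f.
M_n = T(d − a/2) = 300 × (33.5 − 0.865) = 9790.5 kip·in.
M_n = 9790.5/12 = 815.88 kip·ft.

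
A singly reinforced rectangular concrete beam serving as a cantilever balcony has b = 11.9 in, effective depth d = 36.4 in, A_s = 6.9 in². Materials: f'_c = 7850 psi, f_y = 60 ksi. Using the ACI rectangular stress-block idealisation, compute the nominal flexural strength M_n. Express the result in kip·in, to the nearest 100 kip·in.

T = A_s f_y = 6.9 × 60 = 414 kips.
a = T/(0.85 f'_c b) = 414/(0.85 × 7.85 × 11.9) = 5.214 in.
M_n = T(d − a/2) = 414 × (36.4 − 2.607) = 13990.3 kip·in.

M_n ≈ 14000 kip·in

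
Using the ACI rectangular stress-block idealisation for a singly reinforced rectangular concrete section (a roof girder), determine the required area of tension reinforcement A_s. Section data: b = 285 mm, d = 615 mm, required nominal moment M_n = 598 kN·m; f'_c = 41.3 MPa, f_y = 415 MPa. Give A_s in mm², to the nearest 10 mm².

A_s ≈ 2560 mm²

With M_n = 0.85 f'_c a b (d − a/2), solve the quadratic for a:
a = d − √(d² − 2M_n/(0.85 f'_c b)) = 615 − √(615² − 2 × 598×10⁶/(0.85 × 41.3 × 285)) = 106.39 mm.
A_s = 0.85 f'_c a b / f_y = 0.85 × 41.3 × 106.39 × 285 / 415 = 2564.9 mm².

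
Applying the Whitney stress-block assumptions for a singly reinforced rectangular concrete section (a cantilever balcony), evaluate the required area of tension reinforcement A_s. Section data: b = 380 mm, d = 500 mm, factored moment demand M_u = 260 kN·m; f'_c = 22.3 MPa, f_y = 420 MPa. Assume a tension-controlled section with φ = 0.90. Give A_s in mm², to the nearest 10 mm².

M_n = M_u/φ = 260/0.90 = 288.889 kN·m.
With M_n = 0.85 f'_c a b (d − a/2), solve the quadratic for a:
a = d − √(d² − 2M_n/(0.85 f'_c b)) = 500 − √(500² − 2 × 288.889×10⁶/(0.85 × 22.3 × 380)) = 87.95 mm.
A_s = 0.85 f'_c a b / f_y = 0.85 × 22.3 × 87.95 × 380 / 420 = 1508.3 mm².

A_s ≈ 1510 mm²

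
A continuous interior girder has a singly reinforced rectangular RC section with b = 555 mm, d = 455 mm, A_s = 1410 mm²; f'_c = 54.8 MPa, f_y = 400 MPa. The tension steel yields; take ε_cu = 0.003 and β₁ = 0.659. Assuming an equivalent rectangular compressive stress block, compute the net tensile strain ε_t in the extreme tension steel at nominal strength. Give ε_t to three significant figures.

ε_t ≈ 0.0382

a = A_s f_y/(0.85 f'_c b) = 21.82 mm.
β₁ = 0.659, so c = a/β₁ = 21.82/0.659 = 33.11 mm.
From the linear strain diagram with ε_cu = 0.003: ε_t = 0.003 (d − c)/c = 0.003 × (455 − 33.11)/33.11 = 0.0382.
Since ε_t ≥ 0.005, the section is tension-controlled.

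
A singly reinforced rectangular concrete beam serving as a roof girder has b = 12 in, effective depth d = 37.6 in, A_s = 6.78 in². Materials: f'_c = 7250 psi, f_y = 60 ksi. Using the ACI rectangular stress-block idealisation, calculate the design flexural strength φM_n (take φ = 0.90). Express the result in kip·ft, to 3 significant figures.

T = A_s f_y = 6.78 × 60 = 406.8 kips.
a = T/(0.85 f'_c b) = 406.8/(0.85 × 7.25 × 12) = 5.501 in.
M_n = T(d − a/2) = 406.8 × (37.6 − 2.7505) = 14176.8 kip·in = 14176.8/12 = 1181.40 kip·ft.
φM_n = 0.90 × 1181.40 = 1063.26 kip·ft.

φM_n ≈ 1060 kip·ft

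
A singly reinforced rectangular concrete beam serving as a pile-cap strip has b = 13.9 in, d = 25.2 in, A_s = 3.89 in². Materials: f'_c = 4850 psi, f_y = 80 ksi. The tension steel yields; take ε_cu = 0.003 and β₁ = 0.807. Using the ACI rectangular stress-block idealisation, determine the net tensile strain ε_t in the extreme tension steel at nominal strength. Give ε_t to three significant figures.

ε_t ≈ 0.00823

a = A_s f_y/(0.85 f'_c b) = 5.431 in.
β₁ = 0.807, so c = a/β₁ = 5.431/0.807 = 6.730 in.
From the linear strain diagram with ε_cu = 0.003: ε_t = 0.003 (d − c)/c = 0.003 × (25.2 − 6.730)/6.730 = 0.00823.
Since ε_t ≥ 0.005, the section is tension-controlled.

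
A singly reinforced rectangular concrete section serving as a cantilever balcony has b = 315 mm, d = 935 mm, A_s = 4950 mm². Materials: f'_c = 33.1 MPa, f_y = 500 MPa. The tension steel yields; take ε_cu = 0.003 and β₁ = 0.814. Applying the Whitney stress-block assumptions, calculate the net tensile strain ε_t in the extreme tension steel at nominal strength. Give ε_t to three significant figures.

ε_t ≈ 0.00518

a = A_s f_y/(0.85 f'_c b) = 279.27 mm.
β₁ = 0.814, so c = a/β₁ = 279.27/0.814 = 343.08 mm.
From the linear strain diagram with ε_cu = 0.003: ε_t = 0.003 (d − c)/c = 0.003 × (935 − 343.08)/343.08 = 0.00518.
Since ε_t ≥ 0.005, the section is tension-controlled.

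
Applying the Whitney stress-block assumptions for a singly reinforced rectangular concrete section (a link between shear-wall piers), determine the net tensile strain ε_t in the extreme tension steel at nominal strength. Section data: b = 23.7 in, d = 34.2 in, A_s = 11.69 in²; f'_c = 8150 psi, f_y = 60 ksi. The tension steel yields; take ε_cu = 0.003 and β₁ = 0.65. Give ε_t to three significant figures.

a = A_s f_y/(0.85 f'_c b) = 4.272 in.
β₁ = 0.65, so c = a/β₁ = 4.272/0.65 = 6.572 in.
From the linear strain diagram with ε_cu = 0.003: ε_t = 0.003 (d − c)/c = 0.003 × (34.2 − 6.572)/6.572 = 0.0126.
Since ε_t ≥ 0.005, the section is tension-controlled.

ε_t ≈ 0.0126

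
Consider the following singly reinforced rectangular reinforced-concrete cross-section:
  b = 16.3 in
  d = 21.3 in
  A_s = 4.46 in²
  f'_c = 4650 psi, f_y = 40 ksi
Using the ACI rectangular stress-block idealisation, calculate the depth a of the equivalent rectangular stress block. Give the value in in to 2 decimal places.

a ≈ 2.77 in

T = A_s f_y = 4.46 × 40 = 178.4 kips.
a = T/(0.85 f'_c b) = 178.4/(0.85 × 4.65 × 16.3) = 2.77 in.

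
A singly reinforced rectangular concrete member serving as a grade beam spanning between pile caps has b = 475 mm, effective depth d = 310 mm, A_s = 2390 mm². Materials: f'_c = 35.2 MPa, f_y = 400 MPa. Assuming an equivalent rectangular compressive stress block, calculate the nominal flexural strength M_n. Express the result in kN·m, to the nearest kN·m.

T = A_s f_y = 2390 × 400 = 956000 N = 956 kN.
From C = T: a = T/(0.85 f'_c b) = 956000/(0.85 × 35.2 × 475) = 67.27 mm.
M_n = T(d − a/2) = 956 kN × (310 − 33.635) mm = 264.20 kN·m.

M_n ≈ 264 kN·m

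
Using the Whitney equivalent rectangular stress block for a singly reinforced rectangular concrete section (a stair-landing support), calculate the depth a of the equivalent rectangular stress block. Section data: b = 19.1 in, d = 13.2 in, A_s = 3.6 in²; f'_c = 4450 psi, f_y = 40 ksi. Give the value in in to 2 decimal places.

a ≈ 1.99 in

T = A_s f_y = 3.6 × 40 = 144 kips.
a = T/(0.85 f'_c b) = 144/(0.85 × 4.45 × 19.1) = 1.99 in.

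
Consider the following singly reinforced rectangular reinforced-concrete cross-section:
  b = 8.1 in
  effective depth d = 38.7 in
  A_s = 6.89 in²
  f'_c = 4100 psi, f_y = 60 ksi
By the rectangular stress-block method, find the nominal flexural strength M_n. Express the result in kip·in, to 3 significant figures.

M_n ≈ 13000 kip·in

T = A_s f_y = 6.89 × 60 = 413.4 kips.
a = T/(0.85 f'_c b) = 413.4/(0.85 × 4.1 × 8.1) = 14.645 in.
M_n = T(d − a/2) = 413.4 × (38.7 − 7.3225) = 12971.5 kip·in.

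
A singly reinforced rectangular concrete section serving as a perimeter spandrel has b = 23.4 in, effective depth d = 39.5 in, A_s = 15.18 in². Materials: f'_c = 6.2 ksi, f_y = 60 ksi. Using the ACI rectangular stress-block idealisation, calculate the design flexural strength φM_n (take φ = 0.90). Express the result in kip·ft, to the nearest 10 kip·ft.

T = A_s f_y = 15.18 × 60 = 910.8 kips.
a = T/(0.85 f'_c b) = 910.8/(0.85 × 6.2 × 23.4) = 7.386 in.
M_n = T(d − a/2) = 910.8 × (39.5 − 3.693) = 32613.0 kip·in = 32613.0/12 = 2717.75 kip·ft.
φM_n = 0.90 × 2717.75 = 2445.98 kip·ft.

φM_n ≈ 2450 kip·ft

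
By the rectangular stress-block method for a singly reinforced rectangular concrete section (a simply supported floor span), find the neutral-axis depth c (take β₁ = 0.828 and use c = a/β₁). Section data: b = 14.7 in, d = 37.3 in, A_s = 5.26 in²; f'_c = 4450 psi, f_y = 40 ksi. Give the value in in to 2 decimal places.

c ≈ 4.57 in

T = A_s f_y = 5.26 × 40 = 210.4 kips.
a = T/(0.85 f'_c b) = 210.4/(0.85 × 4.45 × 14.7) = 3.7840 in.
With β₁ = 0.828, c = a/β₁ = 3.7840/0.828 = 4.57 in.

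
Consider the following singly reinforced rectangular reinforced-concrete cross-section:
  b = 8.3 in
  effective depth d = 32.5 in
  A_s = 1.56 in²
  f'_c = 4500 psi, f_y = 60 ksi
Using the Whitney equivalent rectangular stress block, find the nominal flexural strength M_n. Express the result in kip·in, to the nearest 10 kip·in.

M_n ≈ 2900 kip·in

T = A_s f_y = 1.56 × 60 = 93.6 kips.
a = T/(0.85 f'_c b) = 93.6/(0.85 × 4.5 × 8.3) = 2.948 in.
M_n = T(d − a/2) = 93.6 × (32.5 − 1.474) = 2904.0 kip·in.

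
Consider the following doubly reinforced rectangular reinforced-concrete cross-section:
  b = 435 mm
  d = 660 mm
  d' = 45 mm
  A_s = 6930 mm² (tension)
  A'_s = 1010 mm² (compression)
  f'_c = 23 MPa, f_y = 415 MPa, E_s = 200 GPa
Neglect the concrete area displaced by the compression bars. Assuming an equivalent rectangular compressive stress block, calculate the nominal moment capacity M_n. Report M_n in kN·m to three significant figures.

M_n ≈ 1520 kN·m

Assume both tension and compression steel yield.
Net tension couple steel: A_s − A'_s = 5920 mm².
a = (A_s − A'_s) f_y / (0.85 f'_c b) = 2456800/(0.85 × 23 × 435) = 288.89 mm.
c = a/β₁ = 288.89/0.85 = 339.87 mm; ε'_s = 0.003(c − d')/c = 0.0026 ≥ f_y/E_s = 0.0021, so compression steel does yield.
M_n = (A_s − A'_s) f_y (d − a/2) + A'_s f_y (d − d') = [2456800 × (660 − 144.445) + 419150 × (660 − 45)] × 10⁻⁶ = 1266.62 + 257.78 = 1524.40 kN·m.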